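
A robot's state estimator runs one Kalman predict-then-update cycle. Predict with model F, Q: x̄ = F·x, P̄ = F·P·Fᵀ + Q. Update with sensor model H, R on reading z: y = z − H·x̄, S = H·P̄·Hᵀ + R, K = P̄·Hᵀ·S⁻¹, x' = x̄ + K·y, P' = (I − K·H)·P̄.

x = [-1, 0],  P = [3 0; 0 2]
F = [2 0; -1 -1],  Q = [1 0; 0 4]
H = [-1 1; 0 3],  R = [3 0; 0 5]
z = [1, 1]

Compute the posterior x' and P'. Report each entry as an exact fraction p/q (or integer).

x' = [-1044/1157, 359/1157]
P' = [2787/1157 315/1157; 315/1157 540/1157]

x̄ = F·x = [-2, 1]
P̄ = F·P·Fᵀ + Q = [13 -6; -6 9]
y = z − H·x̄ = [-2, -2]
S = H·P̄·Hᵀ + R = [37 45; 45 86]
K = P̄·Hᵀ·S⁻¹ = [-824/1157 189/1157; 75/1157 324/1157]
x' = x̄ + K·y = [-1044/1157, 359/1157]
P' = (I − K·H)·P̄ = [2787/1157 315/1157; 315/1157 540/1157]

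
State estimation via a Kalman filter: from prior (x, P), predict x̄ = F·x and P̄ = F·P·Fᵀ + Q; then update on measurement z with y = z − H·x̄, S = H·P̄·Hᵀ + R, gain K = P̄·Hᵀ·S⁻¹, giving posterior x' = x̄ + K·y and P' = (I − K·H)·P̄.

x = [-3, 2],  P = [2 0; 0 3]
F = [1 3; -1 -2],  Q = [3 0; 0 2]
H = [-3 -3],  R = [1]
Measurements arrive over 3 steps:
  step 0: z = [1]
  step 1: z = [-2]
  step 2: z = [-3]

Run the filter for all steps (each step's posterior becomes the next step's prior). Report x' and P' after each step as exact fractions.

step 0: x' = [-33/73, 11/73], P' = [1040/73 -1028/73; -1028/73 1024/73]
step 1: x' = [10509/12574, -1082/6287], P' = [110489/12574 -54113/6287; -54113/6287 53676/6287]
step 2: x' = [1573521/772286, -404302/386143], P' = [5915215/772286 -5789439/772286; -5789439/772286 2874387/386143]

step 0: x̄ = F·x = [3, -1]
step 0: P̄ = F·P·Fᵀ + Q = [32 -20; -20 16]
step 0: y = z − H·x̄ = [7]
step 0: S = H·P̄·Hᵀ + R = [73]
step 0: K = P̄·Hᵀ·S⁻¹ = [-36/73; 12/73]
step 0: x' = x̄ + K·y = [-33/73, 11/73]
step 0: P' = (I − K·H)·P̄ = [1040/73 -1028/73; -1028/73 1024/73]
step 1: x̄ = F·x = [0, 11/73]
step 1: P̄ = F·P·Fᵀ + Q = [59 -28; -28 1170/73]
step 1: y = z − H·x̄ = [-113/73]
step 1: S = H·P̄·Hᵀ + R = [12574/73]
step 1: K = P̄·Hᵀ·S⁻¹ = [-6789/12574; 1311/6287]
step 1: x' = x̄ + K·y = [10509/12574, -1082/6287]
step 1: P' = (I − K·H)·P̄ = [110489/12574 -54113/6287; -54113/6287 53676/6287]
step 2: x̄ = F·x = [4017/12574, -6181/12574]
step 2: P̄ = F·P·Fᵀ + Q = [465023/12574 -213471/12574; -213471/12574 132141/12574]
step 2: y = z − H·x̄ = [-22107/6287]
step 2: S = H·P̄·Hᵀ + R = [772286/6287]
step 2: K = P̄·Hᵀ·S⁻¹ = [-188664/386143; 121995/772286]
step 2: x' = x̄ + K·y = [1573521/772286, -404302/386143]
step 2: P' = (I − K·H)·P̄ = [5915215/772286 -5789439/772286; -5789439/772286 2874387/386143]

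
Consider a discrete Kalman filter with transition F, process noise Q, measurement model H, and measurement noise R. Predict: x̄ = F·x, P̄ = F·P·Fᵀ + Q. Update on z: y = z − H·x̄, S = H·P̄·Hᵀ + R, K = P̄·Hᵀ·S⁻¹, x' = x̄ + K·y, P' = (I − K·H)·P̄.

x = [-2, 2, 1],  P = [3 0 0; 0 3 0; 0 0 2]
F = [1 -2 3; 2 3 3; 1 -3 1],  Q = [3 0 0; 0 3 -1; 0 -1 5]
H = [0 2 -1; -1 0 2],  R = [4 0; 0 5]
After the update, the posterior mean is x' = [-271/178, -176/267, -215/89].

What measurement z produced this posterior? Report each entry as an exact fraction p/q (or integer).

x̄ = F·x = [-3, 5, -7]
P̄ = F·P·Fᵀ + Q = [36 6 27; 6 60 -16; 27 -16 37]
S = H·P̄·Hᵀ + R = [345 -123; -123 81]
K = P̄·Hᵀ·S⁻¹ = [111/1424 485/1424; 1057/2136 201/712; 4/267 161/267]
x' − x̄ = [263/178, -1511/267, 408/89] = K·y
y = (KᵀK)⁻¹·Kᵀ·(x' − x̄) = [-16, 8]
z = y + H·x̄ = [-16, 8] + [17, -11] = [1, -3]

z = [1, -3]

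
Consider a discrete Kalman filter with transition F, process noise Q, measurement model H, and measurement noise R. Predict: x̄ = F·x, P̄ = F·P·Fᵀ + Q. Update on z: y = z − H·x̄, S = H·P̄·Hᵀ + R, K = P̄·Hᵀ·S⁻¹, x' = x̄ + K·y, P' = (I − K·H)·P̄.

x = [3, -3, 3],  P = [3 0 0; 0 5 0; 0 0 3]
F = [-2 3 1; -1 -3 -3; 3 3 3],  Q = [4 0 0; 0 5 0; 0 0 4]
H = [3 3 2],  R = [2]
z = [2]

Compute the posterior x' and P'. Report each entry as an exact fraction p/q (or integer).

x' = [-32/51, -472/51, 4813/306]
P' = [288/17 -376/17 416/51; -376/17 1118/17 -3350/51; 416/51 -3350/51 26477/306]

x̄ = F·x = [-12, -3, 9]
P̄ = F·P·Fᵀ + Q = [64 -48 36; -48 80 -81; 36 -81 103]
y = z − H·x̄ = [29]
S = H·P̄·Hᵀ + R = [306]
K = P̄·Hᵀ·S⁻¹ = [20/51; -11/51; 71/306]
x' = x̄ + K·y = [-32/51, -472/51, 4813/306]
P' = (I − K·H)·P̄ = [288/17 -376/17 416/51; -376/17 1118/17 -3350/51; 416/51 -3350/51 26477/306]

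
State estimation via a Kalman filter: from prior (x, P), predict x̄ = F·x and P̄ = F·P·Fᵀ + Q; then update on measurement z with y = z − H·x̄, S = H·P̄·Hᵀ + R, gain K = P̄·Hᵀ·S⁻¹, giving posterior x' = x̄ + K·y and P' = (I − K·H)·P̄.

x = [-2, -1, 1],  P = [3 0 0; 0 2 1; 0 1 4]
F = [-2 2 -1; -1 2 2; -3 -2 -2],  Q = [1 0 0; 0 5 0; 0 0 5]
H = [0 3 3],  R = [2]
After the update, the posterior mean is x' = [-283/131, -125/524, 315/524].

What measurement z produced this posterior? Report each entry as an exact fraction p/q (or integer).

x̄ = F·x = [1, 2, 6]
P̄ = F·P·Fᵀ + Q = [21 8 16; 8 40 -23; 16 -23 64]
S = H·P̄·Hᵀ + R = [524]
K = P̄·Hᵀ·S⁻¹ = [18/131; 51/524; 123/524]
x' − x̄ = [-414/131, -1173/524, -2829/524] = K·y
y = (KᵀK)⁻¹·Kᵀ·(x' − x̄) = [-23]
z = y + H·x̄ = [-23] + [24] = [1]

z = [1]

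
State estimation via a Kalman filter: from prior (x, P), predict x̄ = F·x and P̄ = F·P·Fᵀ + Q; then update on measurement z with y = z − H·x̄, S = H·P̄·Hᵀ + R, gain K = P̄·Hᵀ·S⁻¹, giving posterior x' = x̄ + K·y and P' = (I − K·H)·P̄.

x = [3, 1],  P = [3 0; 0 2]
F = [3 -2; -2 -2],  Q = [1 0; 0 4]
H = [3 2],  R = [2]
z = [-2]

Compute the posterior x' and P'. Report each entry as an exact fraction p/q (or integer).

x̄ = F·x = [7, -8]
P̄ = F·P·Fᵀ + Q = [36 -10; -10 24]
y = z − H·x̄ = [-7]
S = H·P̄·Hᵀ + R = [302]
K = P̄·Hᵀ·S⁻¹ = [44/151; 9/151]
x' = x̄ + K·y = [749/151, -1271/151]
P' = (I − K·H)·P̄ = [1564/151 -2302/151; -2302/151 3462/151]

x' = [749/151, -1271/151]
P' = [1564/151 -2302/151; -2302/151 3462/151]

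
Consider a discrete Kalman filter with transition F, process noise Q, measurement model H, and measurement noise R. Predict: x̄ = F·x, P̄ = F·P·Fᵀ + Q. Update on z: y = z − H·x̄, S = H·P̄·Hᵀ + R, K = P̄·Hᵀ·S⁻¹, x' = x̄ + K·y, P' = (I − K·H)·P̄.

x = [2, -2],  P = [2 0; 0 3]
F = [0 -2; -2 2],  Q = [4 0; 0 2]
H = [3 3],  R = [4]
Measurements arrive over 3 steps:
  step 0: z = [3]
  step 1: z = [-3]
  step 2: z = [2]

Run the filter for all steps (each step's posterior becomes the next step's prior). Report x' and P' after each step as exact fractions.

step 0: x̄ = F·x = [4, -8]
step 0: P̄ = F·P·Fᵀ + Q = [16 -12; -12 22]
step 0: y = z − H·x̄ = [15]
step 0: S = H·P̄·Hᵀ + R = [130]
step 0: K = P̄·Hᵀ·S⁻¹ = [6/65; 3/13]
step 0: x' = x̄ + K·y = [70/13, -59/13]
step 0: P' = (I − K·H)·P̄ = [968/65 -192/13; -192/13 196/13]
step 1: x̄ = F·x = [118/13, -258/13]
step 1: P̄ = F·P·Fᵀ + Q = [836/13 -1552/13; -1552/13 15602/65]
step 1: y = z − H·x̄ = [381/13]
step 1: S = H·P̄·Hᵀ + R = [38618/65]
step 1: K = P̄·Hᵀ·S⁻¹ = [-5370/19309; 11763/19309]
step 1: x' = x̄ + K·y = [17884/19309, -38463/19309]
step 1: P' = (I − K·H)·P̄ = [354428/19309 -361588/19309; -361588/19309 377272/19309]
step 2: x̄ = F·x = [76926/19309, -112694/19309]
step 2: P̄ = F·P·Fᵀ + Q = [1586324/19309 -2955440/19309; -2955440/19309 5858122/19309]
step 2: y = z − H·x̄ = [145922/19309]
step 2: S = H·P̄·Hᵀ + R = [13879330/19309]
step 2: K = P̄·Hᵀ·S⁻¹ = [-2053674/6939665; 4354023/6939665]
step 2: x' = x̄ + K·y = [12127218/6939665, -7598056/6939665]
step 2: P' = (I − K·H)·P̄ = [133274812/6939665 -136013044/6939665; -136013044/6939665 141818408/6939665]

step 0: x' = [70/13, -59/13], P' = [968/65 -192/13; -192/13 196/13]
step 1: x' = [17884/19309, -38463/19309], P' = [354428/19309 -361588/19309; -361588/19309 377272/19309]
step 2: x' = [12127218/6939665, -7598056/6939665], P' = [133274812/6939665 -136013044/6939665; -136013044/6939665 141818408/6939665]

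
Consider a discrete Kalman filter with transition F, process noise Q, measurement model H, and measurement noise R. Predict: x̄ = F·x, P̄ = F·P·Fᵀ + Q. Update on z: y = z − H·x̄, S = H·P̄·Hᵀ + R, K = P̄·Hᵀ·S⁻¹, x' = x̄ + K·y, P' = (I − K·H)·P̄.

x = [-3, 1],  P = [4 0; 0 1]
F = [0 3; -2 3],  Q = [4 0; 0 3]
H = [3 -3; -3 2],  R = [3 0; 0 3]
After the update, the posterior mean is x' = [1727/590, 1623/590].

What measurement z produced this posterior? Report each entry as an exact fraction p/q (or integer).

z = [1, -3]

x̄ = F·x = [3, 9]
P̄ = F·P·Fᵀ + Q = [13 9; 9 28]
S = H·P̄·Hᵀ + R = [210 -150; -150 124]
K = P̄·Hᵀ·S⁻¹ = [-277/590 -87/118; -453/590 -41/59]
x' − x̄ = [-43/590, -3687/590] = K·y
y = (KᵀK)⁻¹·Kᵀ·(x' − x̄) = [19, -12]
z = y + H·x̄ = [19, -12] + [-18, 9] = [1, -3]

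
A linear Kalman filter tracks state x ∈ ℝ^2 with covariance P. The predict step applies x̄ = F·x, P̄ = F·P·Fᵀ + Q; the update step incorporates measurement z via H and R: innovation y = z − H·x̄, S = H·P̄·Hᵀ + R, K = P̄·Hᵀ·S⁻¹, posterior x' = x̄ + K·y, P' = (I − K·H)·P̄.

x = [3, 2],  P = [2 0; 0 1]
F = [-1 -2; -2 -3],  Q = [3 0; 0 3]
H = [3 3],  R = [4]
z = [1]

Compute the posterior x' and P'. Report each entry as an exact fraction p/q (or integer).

x' = [191/445, -24/89]
P' = [756/445 -136/89; -136/89 160/89]

x̄ = F·x = [-7, -12]
P̄ = F·P·Fᵀ + Q = [9 10; 10 20]
y = z − H·x̄ = [58]
S = H·P̄·Hᵀ + R = [445]
K = P̄·Hᵀ·S⁻¹ = [57/445; 18/89]
x' = x̄ + K·y = [191/445, -24/89]
P' = (I − K·H)·P̄ = [756/445 -136/89; -136/89 160/89]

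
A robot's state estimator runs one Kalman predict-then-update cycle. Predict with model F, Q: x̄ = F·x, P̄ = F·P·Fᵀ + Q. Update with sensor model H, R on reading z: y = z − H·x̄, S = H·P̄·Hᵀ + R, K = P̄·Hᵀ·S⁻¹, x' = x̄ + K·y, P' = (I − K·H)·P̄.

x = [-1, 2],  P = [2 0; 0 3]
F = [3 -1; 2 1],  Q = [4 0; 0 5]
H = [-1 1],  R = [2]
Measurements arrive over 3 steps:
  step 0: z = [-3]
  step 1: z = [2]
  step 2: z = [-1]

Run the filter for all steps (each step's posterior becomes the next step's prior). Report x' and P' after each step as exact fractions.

step 0: x' = [3/25, -56/25], P' = [369/25 337/25; 337/25 351/25]
step 1: x' = [479/70, 293/35], P' = [409/7 418/7; 418/7 440/7]
step 2: x' = [-16437/5740, -20651/5740], P' = [45179/574 46761/574; 46761/574 49463/574]

step 0: x̄ = F·x = [-5, 0]
step 0: P̄ = F·P·Fᵀ + Q = [25 9; 9 16]
step 0: y = z − H·x̄ = [-8]
step 0: S = H·P̄·Hᵀ + R = [25]
step 0: K = P̄·Hᵀ·S⁻¹ = [-16/25; 7/25]
step 0: x' = x̄ + K·y = [3/25, -56/25]
step 0: P' = (I − K·H)·P̄ = [369/25 337/25; 337/25 351/25]
step 1: x̄ = F·x = [13/5, -2]
step 1: P̄ = F·P·Fᵀ + Q = [70 88; 88 132]
step 1: y = z − H·x̄ = [33/5]
step 1: S = H·P̄·Hᵀ + R = [28]
step 1: K = P̄·Hᵀ·S⁻¹ = [9/14; 11/7]
step 1: x' = x̄ + K·y = [479/70, 293/35]
step 1: P' = (I − K·H)·P̄ = [409/7 418/7; 418/7 440/7]
step 2: x̄ = F·x = [851/70, 772/35]
step 2: P̄ = F·P·Fᵀ + Q = [1641/7 2432/7; 2432/7 3783/7]
step 2: y = z − H·x̄ = [-109/10]
step 2: S = H·P̄·Hᵀ + R = [82]
step 2: K = P̄·Hᵀ·S⁻¹ = [113/82; 193/82]
step 2: x' = x̄ + K·y = [-16437/5740, -20651/5740]
step 2: P' = (I − K·H)·P̄ = [45179/574 46761/574; 46761/574 49463/574]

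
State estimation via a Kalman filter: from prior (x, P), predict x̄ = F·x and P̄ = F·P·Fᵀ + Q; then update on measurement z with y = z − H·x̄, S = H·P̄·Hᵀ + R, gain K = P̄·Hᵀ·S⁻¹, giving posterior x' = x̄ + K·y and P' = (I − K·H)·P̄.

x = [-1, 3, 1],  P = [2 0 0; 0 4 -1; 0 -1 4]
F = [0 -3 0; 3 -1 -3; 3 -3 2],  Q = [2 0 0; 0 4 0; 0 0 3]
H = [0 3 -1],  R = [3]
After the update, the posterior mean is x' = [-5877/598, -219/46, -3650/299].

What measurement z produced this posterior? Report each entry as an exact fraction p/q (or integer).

x̄ = F·x = [-9, -9, -10]
P̄ = F·P·Fᵀ + Q = [38 3 42; 3 56 -1; 42 -1 85]
S = H·P̄·Hᵀ + R = [598]
K = P̄·Hᵀ·S⁻¹ = [-33/598; 13/46; -44/299]
x' − x̄ = [-495/598, 195/46, -660/299] = K·y
y = (KᵀK)⁻¹·Kᵀ·(x' − x̄) = [15]
z = y + H·x̄ = [15] + [-17] = [-2]

z = [-2]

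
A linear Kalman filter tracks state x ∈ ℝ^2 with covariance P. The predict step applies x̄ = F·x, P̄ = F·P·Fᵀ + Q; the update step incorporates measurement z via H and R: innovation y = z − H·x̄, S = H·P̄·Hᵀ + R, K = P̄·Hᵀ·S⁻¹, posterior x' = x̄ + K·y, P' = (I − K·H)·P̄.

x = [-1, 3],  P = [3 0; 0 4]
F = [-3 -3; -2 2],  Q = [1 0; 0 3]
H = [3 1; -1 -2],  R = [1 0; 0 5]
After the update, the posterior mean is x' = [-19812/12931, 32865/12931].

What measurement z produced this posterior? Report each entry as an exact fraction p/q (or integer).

x̄ = F·x = [-6, 8]
P̄ = F·P·Fᵀ + Q = [64 -6; -6 31]
S = H·P̄·Hᵀ + R = [572 -212; -212 169]
K = P̄·Hᵀ·S⁻¹ = [10205/25862 2422/12931; -9675/51724 -7319/12931]
x' − x̄ = [57774/12931, -70583/12931] = K·y
y = (KᵀK)⁻¹·Kᵀ·(x' − x̄) = [8, 7]
z = y + H·x̄ = [8, 7] + [-10, -10] = [-2, -3]

z = [-2, -3]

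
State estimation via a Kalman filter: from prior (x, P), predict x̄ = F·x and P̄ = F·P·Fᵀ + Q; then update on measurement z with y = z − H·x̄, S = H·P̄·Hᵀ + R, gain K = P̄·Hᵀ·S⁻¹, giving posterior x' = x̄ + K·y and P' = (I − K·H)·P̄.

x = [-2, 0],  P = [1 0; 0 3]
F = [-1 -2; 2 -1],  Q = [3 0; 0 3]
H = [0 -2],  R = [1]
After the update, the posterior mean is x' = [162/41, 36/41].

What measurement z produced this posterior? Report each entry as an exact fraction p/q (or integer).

z = [-2]

x̄ = F·x = [2, -4]
P̄ = F·P·Fᵀ + Q = [16 4; 4 10]
S = H·P̄·Hᵀ + R = [41]
K = P̄·Hᵀ·S⁻¹ = [-8/41; -20/41]
x' − x̄ = [80/41, 200/41] = K·y
y = (KᵀK)⁻¹·Kᵀ·(x' − x̄) = [-10]
z = y + H·x̄ = [-10] + [8] = [-2]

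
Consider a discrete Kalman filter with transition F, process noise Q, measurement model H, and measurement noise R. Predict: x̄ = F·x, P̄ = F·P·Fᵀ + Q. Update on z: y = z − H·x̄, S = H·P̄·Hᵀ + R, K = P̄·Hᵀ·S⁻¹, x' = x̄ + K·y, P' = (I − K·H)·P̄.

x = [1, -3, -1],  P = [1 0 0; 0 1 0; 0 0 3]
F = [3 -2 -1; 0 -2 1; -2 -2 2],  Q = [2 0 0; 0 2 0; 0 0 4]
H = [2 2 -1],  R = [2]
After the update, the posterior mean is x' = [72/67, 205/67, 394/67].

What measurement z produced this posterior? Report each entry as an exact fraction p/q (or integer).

x̄ = F·x = [10, 5, 2]
P̄ = F·P·Fᵀ + Q = [18 1 -8; 1 9 10; -8 10 24]
S = H·P̄·Hᵀ + R = [134]
K = P̄·Hᵀ·S⁻¹ = [23/67; 5/67; -10/67]
x' − x̄ = [-598/67, -130/67, 260/67] = K·y
y = (KᵀK)⁻¹·Kᵀ·(x' − x̄) = [-26]
z = y + H·x̄ = [-26] + [28] = [2]

z = [2]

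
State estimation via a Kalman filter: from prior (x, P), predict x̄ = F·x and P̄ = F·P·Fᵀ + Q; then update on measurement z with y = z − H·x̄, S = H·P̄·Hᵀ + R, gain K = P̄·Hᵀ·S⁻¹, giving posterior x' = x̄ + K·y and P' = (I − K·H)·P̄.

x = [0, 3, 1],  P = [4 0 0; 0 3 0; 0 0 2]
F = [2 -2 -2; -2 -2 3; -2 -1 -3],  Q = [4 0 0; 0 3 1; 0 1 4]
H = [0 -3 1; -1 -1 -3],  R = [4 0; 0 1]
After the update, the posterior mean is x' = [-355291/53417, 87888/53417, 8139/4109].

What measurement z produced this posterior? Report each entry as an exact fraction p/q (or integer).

z = [-3, -1]

x̄ = F·x = [-8, -3, -6]
P̄ = F·P·Fᵀ + Q = [40 -16 2; -16 49 5; 2 5 41]
S = H·P̄·Hᵀ + R = [456 14; 14 469]
K = P̄·Hᵀ·S⁻¹ = [1705/15262 -3595/53417; -4709/15262 -4975/53417; 77/1174 -1147/4109]
x' − x̄ = [72045/53417, 248139/53417, 32793/4109] = K·y
y = (KᵀK)⁻¹·Kᵀ·(x' − x̄) = [-6, -30]
z = y + H·x̄ = [-6, -30] + [3, 29] = [-3, -1]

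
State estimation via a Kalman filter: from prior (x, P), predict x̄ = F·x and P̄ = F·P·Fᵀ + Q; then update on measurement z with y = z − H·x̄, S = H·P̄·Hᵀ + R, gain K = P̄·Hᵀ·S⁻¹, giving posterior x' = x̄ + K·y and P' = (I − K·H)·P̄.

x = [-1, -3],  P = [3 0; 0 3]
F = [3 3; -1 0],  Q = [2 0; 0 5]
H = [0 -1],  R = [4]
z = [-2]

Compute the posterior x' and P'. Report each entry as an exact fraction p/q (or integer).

x' = [-51/4, 5/3]
P' = [197/4 -3; -3 8/3]

x̄ = F·x = [-12, 1]
P̄ = F·P·Fᵀ + Q = [56 -9; -9 8]
y = z − H·x̄ = [-1]
S = H·P̄·Hᵀ + R = [12]
K = P̄·Hᵀ·S⁻¹ = [3/4; -2/3]
x' = x̄ + K·y = [-51/4, 5/3]
P' = (I − K·H)·P̄ = [197/4 -3; -3 8/3]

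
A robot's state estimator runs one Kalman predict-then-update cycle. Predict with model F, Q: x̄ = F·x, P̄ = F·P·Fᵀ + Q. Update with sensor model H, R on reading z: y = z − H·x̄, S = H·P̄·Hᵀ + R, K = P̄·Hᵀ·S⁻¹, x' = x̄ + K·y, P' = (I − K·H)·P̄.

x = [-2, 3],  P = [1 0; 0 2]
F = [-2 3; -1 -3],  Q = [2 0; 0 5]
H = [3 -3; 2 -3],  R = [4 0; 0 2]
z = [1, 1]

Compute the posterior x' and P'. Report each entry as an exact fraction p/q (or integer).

x' = [127/61, 1011/793]
P' = [168/61 128/61; 128/61 1384/793]

x̄ = F·x = [13, -7]
P̄ = F·P·Fᵀ + Q = [24 -16; -16 24]
y = z − H·x̄ = [-59, -46]
S = H·P̄·Hᵀ + R = [724 600; 600 506]
K = P̄·Hᵀ·S⁻¹ = [30/61 -24/61; 210/793 -412/793]
x' = x̄ + K·y = [127/61, 1011/793]
P' = (I − K·H)·P̄ = [168/61 128/61; 128/61 1384/793]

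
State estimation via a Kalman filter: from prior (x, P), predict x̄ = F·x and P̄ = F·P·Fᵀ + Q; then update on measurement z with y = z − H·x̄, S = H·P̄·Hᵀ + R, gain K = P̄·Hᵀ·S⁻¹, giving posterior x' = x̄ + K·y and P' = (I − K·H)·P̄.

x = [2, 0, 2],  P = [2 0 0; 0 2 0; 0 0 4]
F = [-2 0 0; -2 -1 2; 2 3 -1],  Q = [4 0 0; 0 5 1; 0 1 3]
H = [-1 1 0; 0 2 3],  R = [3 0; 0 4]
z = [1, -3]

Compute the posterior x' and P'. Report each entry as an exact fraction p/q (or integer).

x̄ = F·x = [-4, 0, 2]
P̄ = F·P·Fᵀ + Q = [12 8 -8; 8 31 -21; -8 -21 33]
y = z − H·x̄ = [-3, -9]
S = H·P̄·Hᵀ + R = [30 7; 7 173]
K = P̄·Hᵀ·S⁻¹ = [-12/97 -4/97; 3986/5141 -191/5141; -2648/5141 1801/5141]
x' = x̄ + K·y = [-316/97, -10239/5141, 2017/5141]
P' = (I − K·H)·P̄ = [1084/97 1048/97 -704/97; 1048/97 67502/5141 -45256/5141; -704/97 -45256/5141 32572/5141]

x' = [-316/97, -10239/5141, 2017/5141]
P' = [1084/97 1048/97 -704/97; 1048/97 67502/5141 -45256/5141; -704/97 -45256/5141 32572/5141]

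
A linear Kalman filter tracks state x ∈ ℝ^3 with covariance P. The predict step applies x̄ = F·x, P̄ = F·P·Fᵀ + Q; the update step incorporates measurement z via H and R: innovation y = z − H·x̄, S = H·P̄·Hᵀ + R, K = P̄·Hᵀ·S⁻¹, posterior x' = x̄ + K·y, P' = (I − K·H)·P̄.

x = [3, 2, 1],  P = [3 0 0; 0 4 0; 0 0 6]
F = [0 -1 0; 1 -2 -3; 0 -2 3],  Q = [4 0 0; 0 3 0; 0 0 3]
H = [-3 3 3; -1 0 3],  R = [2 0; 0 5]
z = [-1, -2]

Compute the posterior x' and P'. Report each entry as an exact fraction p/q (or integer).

x̄ = F·x = [-2, -4, -1]
P̄ = F·P·Fᵀ + Q = [8 8 8; 8 76 -38; 8 -38 73]
y = z − H·x̄ = [8, -1]
S = H·P̄·Hᵀ + R = [443 219; 219 622]
K = P̄·Hᵀ·S⁻¹ = [11424/227585 1832/227585; 82698/227585 -73756/227585; 4173/227585 75734/227585]
x' = x̄ + K·y = [-73122/45517, -35000/45517, -53987/45517]
P' = (I − K·H)·P̄ = [1517192/227585 1016024/227585 508784/227585; 1016024/227585 855408/227585 215748/227585; 508784/227585 215748/227585 295818/227585]

x' = [-73122/45517, -35000/45517, -53987/45517]
P' = [1517192/227585 1016024/227585 508784/227585; 1016024/227585 855408/227585 215748/227585; 508784/227585 215748/227585 295818/227585]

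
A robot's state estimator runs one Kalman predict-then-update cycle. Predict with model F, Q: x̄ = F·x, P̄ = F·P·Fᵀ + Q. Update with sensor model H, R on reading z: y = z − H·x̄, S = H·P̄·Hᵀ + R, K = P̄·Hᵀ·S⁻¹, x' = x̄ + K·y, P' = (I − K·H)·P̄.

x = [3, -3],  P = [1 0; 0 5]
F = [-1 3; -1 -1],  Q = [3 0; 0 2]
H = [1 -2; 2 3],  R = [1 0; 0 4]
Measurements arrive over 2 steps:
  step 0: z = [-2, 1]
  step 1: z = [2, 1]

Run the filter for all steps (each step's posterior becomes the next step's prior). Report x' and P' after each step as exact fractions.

step 0: x' = [-552/641, 695/1282], P' = [637/1282 21/641; 21/641 100/641]
step 1: x' = [1212867/943946, -177348/471973], P' = [433949/943946 16299/471973; 16299/471973 72542/471973]

step 0: x̄ = F·x = [-12, 0]
step 0: P̄ = F·P·Fᵀ + Q = [49 -14; -14 8]
step 0: y = z − H·x̄ = [10, 25]
step 0: S = H·P̄·Hᵀ + R = [138 64; 64 104]
step 0: K = P̄·Hᵀ·S⁻¹ = [553/1282 175/641; -179/641 171/1282]
step 0: x' = x̄ + K·y = [-552/641, 695/1282]
step 0: P' = (I − K·H)·P̄ = [637/1282 21/641; 21/641 100/641]
step 1: x̄ = F·x = [3189/1282, 409/1282]
step 1: P̄ = F·P·Fᵀ + Q = [6031/1282 -47/1282; -47/1282 3485/1282]
step 1: y = z − H·x̄ = [193/1282, -6323/1282]
step 1: S = H·P̄·Hᵀ + R = [21441/1282 -8801/1282; -8801/1282 60053/1282]
step 1: K = P̄·Hᵀ·S⁻¹ = [368753/943946 241423/943946; -128785/471973 62556/471973]
step 1: x' = x̄ + K·y = [1212867/943946, -177348/471973]
step 1: P' = (I − K·H)·P̄ = [433949/943946 16299/471973; 16299/471973 72542/471973]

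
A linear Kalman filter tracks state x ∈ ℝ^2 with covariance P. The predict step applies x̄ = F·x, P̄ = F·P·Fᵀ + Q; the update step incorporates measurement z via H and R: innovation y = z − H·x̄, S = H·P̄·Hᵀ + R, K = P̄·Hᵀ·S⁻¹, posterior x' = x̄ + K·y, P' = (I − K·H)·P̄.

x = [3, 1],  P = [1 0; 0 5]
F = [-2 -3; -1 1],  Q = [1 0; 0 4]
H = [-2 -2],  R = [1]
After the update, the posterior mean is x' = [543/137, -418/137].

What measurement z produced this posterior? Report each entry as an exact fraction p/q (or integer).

x̄ = F·x = [-9, -2]
P̄ = F·P·Fᵀ + Q = [50 -13; -13 10]
S = H·P̄·Hᵀ + R = [137]
K = P̄·Hᵀ·S⁻¹ = [-74/137; 6/137]
x' − x̄ = [1776/137, -144/137] = K·y
y = (KᵀK)⁻¹·Kᵀ·(x' − x̄) = [-24]
z = y + H·x̄ = [-24] + [22] = [-2]

z = [-2]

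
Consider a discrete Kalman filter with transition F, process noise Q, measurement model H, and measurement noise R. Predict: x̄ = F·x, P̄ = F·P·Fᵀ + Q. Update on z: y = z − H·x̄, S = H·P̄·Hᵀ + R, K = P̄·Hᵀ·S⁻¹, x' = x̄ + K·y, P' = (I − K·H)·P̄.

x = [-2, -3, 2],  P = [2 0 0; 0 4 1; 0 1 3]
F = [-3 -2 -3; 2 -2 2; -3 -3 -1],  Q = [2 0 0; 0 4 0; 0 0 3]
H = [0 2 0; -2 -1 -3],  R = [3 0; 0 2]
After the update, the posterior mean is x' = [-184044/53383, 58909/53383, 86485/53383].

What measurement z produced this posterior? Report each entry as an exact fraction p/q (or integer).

z = [2, 1]

x̄ = F·x = [6, 6, 13]
P̄ = F·P·Fᵀ + Q = [75 -12 62; -12 32 2; 62 2 66]
S = H·P̄·Hᵀ + R = [131 -28; -28 1636]
K = P̄·Hᵀ·S⁻¹ = [-12084/53383 -10779/53383; 26078/53383 -21/106766; -632/53383 -10583/53383]
x' − x̄ = [-504342/53383, -261389/53383, -607494/53383] = K·y
y = (KᵀK)⁻¹·Kᵀ·(x' − x̄) = [-10, 58]
z = y + H·x̄ = [-10, 58] + [12, -57] = [2, 1]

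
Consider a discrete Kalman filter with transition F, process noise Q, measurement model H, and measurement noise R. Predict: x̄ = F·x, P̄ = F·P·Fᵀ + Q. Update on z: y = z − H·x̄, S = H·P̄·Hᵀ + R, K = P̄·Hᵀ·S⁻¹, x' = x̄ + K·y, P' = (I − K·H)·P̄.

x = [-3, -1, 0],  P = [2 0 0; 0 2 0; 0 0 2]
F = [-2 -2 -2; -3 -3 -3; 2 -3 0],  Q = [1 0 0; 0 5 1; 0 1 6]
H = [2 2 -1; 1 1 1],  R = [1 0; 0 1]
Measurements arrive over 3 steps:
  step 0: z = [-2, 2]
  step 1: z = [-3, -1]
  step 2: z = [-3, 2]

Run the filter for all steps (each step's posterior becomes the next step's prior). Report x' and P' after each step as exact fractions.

step 0: x̄ = F·x = [8, 12, -3]
step 0: P̄ = F·P·Fᵀ + Q = [25 36 4; 36 59 7; 4 7 32]
step 0: y = z − H·x̄ = [-45, -15]
step 0: S = H·P̄·Hᵀ + R = [613 291; 291 211]
step 0: K = P̄·Hᵀ·S⁻¹ = [5983/44662 5507/44662; 8931/44662 9273/44662; -14623/44662 29269/44662]
step 0: x' = x̄ + K·y = [2728/22331, -2523/22331, 42507/22331]
step 0: P' = (I − K·H)·P̄ = [52601/44662 -48771/44662 1677/44662; -48771/44662 54839/44662 3205/44662; 1677/44662 3205/44662 24387/44662]
step 1: x̄ = F·x = [-85424/22331, -128136/22331, 13025/22331]
step 1: P̄ = F·P·Fᵀ + Q = [110429/22331 132147/22331 16805/22331; 132147/22331 619751/44662 95077/44662; 16805/22331 95077/44662 1557179/44662]
step 1: y = z − H·x̄ = [373152/22331, 178204/22331]
step 1: S = H·P̄·Hᵀ + R = [6563881/44662 654951/22331; 654951/22331 1614206/22331]
step 1: K = P̄·Hᵀ·S⁻¹ = [2386111/19820662 48768857/436054564; 2095854/9910331 47415669/218027282; -3259139/9910331 71472622/109013641]
step 1: x' = x̄ + K·y = [-100424451/109013641, -51092550/109013641, 34880355/109013641]
step 1: P' = (I − K·H)·P̄ = [488905115/436054564 -227575341/218027282 3753606/109013641; -227575341/218027282 129375080/109013641 8120425/109013641; 3753606/109013641 8120425/109013641 59598591/109013641]
step 2: x̄ = F·x = [233273292/109013641, 349909938/109013641, -47571252/109013641]
step 2: P̄ = F·P·Fᵀ + Q = [538504324/109013641 1288472049/218027282 93478150/109013641; 1288472049/218027282 6045688967/436054564 249230866/109013641; 93478150/109013641 249230866/109013641 3672814727/109013641]
step 2: y = z − H·x̄ = [-1540978635/109013641, -28871336/9910331]
step 2: S = H·P̄·Hᵀ + R = [15764586763/109013641 608489367/19820662; 608489367/19820662 2838416369/39641324]
step 2: K = P̄·Hᵀ·S⁻¹ = [30875346439/256510155358 14350687537/128255077679; 868103347557/4104162485728 446137483533/2052081242864; -1348722124507/4104162485728 1344803585213/2052081242864]
step 2: x' = x̄ + K·y = [28836773587/256510155358, -1697166915087/4104162485728, 9438578012273/4104162485728]
step 2: P' = (I − K·H)·P̄ = [143806481335/128255077679 -267754055499/256510155358 8842467903/256510155358; -267754055499/256510155358 4870857659525/4104162485728 305482195525/4104162485728; 8842467903/256510155358 305482195525/4104162485728 2242645488453/4104162485728]

step 0: x' = [2728/22331, -2523/22331, 42507/22331], P' = [52601/44662 -48771/44662 1677/44662; -48771/44662 54839/44662 3205/44662; 1677/44662 3205/44662 24387/44662]
step 1: x' = [-100424451/109013641, -51092550/109013641, 34880355/109013641], P' = [488905115/436054564 -227575341/218027282 3753606/109013641; -227575341/218027282 129375080/109013641 8120425/109013641; 3753606/109013641 8120425/109013641 59598591/109013641]
step 2: x' = [28836773587/256510155358, -1697166915087/4104162485728, 9438578012273/4104162485728], P' = [143806481335/128255077679 -267754055499/256510155358 8842467903/256510155358; -267754055499/256510155358 4870857659525/4104162485728 305482195525/4104162485728; 8842467903/256510155358 305482195525/4104162485728 2242645488453/4104162485728]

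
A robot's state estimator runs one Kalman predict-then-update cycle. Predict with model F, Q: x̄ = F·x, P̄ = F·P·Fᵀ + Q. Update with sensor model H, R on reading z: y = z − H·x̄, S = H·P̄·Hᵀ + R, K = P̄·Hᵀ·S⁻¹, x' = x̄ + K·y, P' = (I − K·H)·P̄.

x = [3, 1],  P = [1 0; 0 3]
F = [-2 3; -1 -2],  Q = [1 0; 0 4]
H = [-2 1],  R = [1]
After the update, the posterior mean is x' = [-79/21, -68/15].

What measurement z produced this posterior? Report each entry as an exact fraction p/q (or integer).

z = [3]

x̄ = F·x = [-3, -5]
P̄ = F·P·Fᵀ + Q = [32 -16; -16 17]
S = H·P̄·Hᵀ + R = [210]
K = P̄·Hᵀ·S⁻¹ = [-8/21; 7/30]
x' − x̄ = [-16/21, 7/15] = K·y
y = (KᵀK)⁻¹·Kᵀ·(x' − x̄) = [2]
z = y + H·x̄ = [2] + [1] = [3]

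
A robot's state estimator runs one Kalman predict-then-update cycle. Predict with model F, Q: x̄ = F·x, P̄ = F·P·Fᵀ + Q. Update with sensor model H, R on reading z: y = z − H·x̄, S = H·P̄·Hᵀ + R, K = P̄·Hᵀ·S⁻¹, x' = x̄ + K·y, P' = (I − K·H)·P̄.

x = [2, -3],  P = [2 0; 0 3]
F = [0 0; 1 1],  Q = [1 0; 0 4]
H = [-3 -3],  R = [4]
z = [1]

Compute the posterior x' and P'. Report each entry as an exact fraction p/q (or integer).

x' = [3/47, -20/47]
P' = [85/94 -81/94; -81/94 117/94]

x̄ = F·x = [0, -1]
P̄ = F·P·Fᵀ + Q = [1 0; 0 9]
y = z − H·x̄ = [-2]
S = H·P̄·Hᵀ + R = [94]
K = P̄·Hᵀ·S⁻¹ = [-3/94; -27/94]
x' = x̄ + K·y = [3/47, -20/47]
P' = (I − K·H)·P̄ = [85/94 -81/94; -81/94 117/94]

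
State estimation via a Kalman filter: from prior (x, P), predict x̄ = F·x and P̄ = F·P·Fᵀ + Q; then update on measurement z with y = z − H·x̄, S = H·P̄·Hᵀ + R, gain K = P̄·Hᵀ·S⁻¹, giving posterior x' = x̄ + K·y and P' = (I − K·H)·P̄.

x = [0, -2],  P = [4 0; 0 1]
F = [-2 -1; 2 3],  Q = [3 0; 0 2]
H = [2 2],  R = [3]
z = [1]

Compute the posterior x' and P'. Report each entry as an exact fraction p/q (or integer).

x' = [32/13, -30/13]
P' = [776/39 -773/39; -773/39 797/39]

x̄ = F·x = [2, -6]
P̄ = F·P·Fᵀ + Q = [20 -19; -19 27]
y = z − H·x̄ = [9]
S = H·P̄·Hᵀ + R = [39]
K = P̄·Hᵀ·S⁻¹ = [2/39; 16/39]
x' = x̄ + K·y = [32/13, -30/13]
P' = (I − K·H)·P̄ = [776/39 -773/39; -773/39 797/39]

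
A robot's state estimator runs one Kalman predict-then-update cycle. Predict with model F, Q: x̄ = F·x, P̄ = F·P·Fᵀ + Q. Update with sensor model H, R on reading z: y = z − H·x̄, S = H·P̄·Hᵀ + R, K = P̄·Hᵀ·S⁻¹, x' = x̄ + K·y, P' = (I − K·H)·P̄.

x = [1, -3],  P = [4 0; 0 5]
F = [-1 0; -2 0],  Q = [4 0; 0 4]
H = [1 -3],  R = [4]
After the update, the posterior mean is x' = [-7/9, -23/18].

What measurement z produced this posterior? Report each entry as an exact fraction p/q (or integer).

x̄ = F·x = [-1, -2]
P̄ = F·P·Fᵀ + Q = [8 8; 8 20]
S = H·P̄·Hᵀ + R = [144]
K = P̄·Hᵀ·S⁻¹ = [-1/9; -13/36]
x' − x̄ = [2/9, 13/18] = K·y
y = (KᵀK)⁻¹·Kᵀ·(x' − x̄) = [-2]
z = y + H·x̄ = [-2] + [5] = [3]

z = [3]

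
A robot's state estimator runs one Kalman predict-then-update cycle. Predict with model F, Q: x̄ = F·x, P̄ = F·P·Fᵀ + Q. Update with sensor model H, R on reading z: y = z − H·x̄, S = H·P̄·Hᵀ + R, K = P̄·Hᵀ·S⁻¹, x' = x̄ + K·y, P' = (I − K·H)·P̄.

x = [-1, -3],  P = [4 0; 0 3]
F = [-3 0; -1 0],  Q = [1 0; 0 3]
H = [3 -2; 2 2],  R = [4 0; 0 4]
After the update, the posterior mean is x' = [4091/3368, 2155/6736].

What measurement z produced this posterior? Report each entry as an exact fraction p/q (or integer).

x̄ = F·x = [3, 1]
P̄ = F·P·Fᵀ + Q = [37 12; 12 7]
S = H·P̄·Hᵀ + R = [221 218; 218 276]
K = P̄·Hᵀ·S⁻¹ = [331/1684 673/3368; -553/3368 1801/6736]
x' − x̄ = [-6013/3368, -4581/6736] = K·y
y = (KᵀK)⁻¹·Kᵀ·(x' − x̄) = [-4, -5]
z = y + H·x̄ = [-4, -5] + [7, 8] = [3, 3]

z = [3, 3]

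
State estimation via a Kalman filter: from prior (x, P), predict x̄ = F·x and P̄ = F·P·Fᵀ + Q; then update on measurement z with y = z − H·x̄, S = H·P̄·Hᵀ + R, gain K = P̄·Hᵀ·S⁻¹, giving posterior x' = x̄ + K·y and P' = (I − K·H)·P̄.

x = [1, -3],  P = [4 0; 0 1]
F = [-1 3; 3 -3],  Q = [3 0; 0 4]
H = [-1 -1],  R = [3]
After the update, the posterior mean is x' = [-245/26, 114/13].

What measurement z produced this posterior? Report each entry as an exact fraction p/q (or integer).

z = [1]

x̄ = F·x = [-10, 12]
P̄ = F·P·Fᵀ + Q = [16 -21; -21 49]
S = H·P̄·Hᵀ + R = [26]
K = P̄·Hᵀ·S⁻¹ = [5/26; -14/13]
x' − x̄ = [15/26, -42/13] = K·y
y = (KᵀK)⁻¹·Kᵀ·(x' − x̄) = [3]
z = y + H·x̄ = [3] + [-2] = [1]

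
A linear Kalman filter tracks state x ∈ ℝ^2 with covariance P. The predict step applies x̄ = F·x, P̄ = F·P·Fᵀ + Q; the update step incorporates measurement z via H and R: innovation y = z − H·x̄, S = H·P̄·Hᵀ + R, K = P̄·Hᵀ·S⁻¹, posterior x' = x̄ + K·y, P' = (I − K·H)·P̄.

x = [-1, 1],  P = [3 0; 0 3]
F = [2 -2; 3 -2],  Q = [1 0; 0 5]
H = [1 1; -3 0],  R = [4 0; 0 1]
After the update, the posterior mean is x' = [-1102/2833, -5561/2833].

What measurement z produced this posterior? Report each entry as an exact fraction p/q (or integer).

x̄ = F·x = [-4, -5]
P̄ = F·P·Fᵀ + Q = [25 30; 30 44]
S = H·P̄·Hᵀ + R = [133 -165; -165 226]
K = P̄·Hᵀ·S⁻¹ = [55/2833 -900/2833; 1874/2833 240/2833]
x' − x̄ = [10230/2833, 8604/2833] = K·y
y = (KᵀK)⁻¹·Kᵀ·(x' − x̄) = [6, -11]
z = y + H·x̄ = [6, -11] + [-9, 12] = [-3, 1]

z = [-3, 1]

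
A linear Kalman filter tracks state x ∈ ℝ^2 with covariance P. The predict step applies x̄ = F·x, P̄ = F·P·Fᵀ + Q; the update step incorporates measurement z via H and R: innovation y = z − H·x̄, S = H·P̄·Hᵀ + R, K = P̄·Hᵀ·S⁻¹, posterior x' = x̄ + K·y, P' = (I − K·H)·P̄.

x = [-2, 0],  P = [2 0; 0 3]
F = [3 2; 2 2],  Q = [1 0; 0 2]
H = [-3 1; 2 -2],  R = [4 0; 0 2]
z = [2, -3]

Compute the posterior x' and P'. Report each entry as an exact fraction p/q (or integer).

x' = [-562/1049, 864/1049]
P' = [1078/1049 1262/1049; 1262/1049 1890/1049]

x̄ = F·x = [-6, -4]
P̄ = F·P·Fᵀ + Q = [31 24; 24 22]
y = z − H·x̄ = [-12, 1]
S = H·P̄·Hᵀ + R = [161 -38; -38 22]
K = P̄·Hᵀ·S⁻¹ = [-493/1049 -184/1049; -474/1049 -628/1049]
x' = x̄ + K·y = [-562/1049, 864/1049]
P' = (I − K·H)·P̄ = [1078/1049 1262/1049; 1262/1049 1890/1049]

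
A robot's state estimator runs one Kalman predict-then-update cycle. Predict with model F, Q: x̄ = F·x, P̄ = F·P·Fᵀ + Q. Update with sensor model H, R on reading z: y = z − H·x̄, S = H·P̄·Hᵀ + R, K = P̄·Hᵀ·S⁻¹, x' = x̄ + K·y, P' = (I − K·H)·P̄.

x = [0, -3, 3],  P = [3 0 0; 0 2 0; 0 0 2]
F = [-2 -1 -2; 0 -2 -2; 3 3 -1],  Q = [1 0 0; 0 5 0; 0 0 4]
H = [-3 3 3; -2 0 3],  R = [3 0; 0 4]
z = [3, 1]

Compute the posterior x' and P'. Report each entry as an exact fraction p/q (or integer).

x' = [-272434/38367, -7069/4263, -170615/38367]
P' = [325676/38367 13313/4263 207820/38367; 13313/4263 2670/1421 6730/4263; 207820/38367 6730/4263 148892/38367]

x̄ = F·x = [-3, 0, -12]
P̄ = F·P·Fᵀ + Q = [23 12 -20; 12 21 -8; -20 -8 51]
y = z − H·x̄ = [30, 31]
S = H·P̄·Hᵀ + R = [858 753; 753 795]
K = P̄·Hᵀ·S⁻¹ = [1961/38367 -6973/38367; 1427/4263 -1609/4263; 1642/38367 7759/38367]
x' = x̄ + K·y = [-272434/38367, -7069/4263, -170615/38367]
P' = (I − K·H)·P̄ = [325676/38367 13313/4263 207820/38367; 13313/4263 2670/1421 6730/4263; 207820/38367 6730/4263 148892/38367]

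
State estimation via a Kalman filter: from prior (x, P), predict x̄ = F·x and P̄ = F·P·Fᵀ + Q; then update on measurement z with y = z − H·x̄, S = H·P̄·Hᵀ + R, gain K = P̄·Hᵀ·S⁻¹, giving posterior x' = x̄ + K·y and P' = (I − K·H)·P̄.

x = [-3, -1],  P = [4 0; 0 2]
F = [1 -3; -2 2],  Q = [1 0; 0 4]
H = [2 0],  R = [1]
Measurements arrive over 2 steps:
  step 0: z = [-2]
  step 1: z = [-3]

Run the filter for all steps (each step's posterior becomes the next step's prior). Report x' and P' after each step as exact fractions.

step 0: x̄ = F·x = [0, 4]
step 0: P̄ = F·P·Fᵀ + Q = [23 -20; -20 28]
step 0: y = z − H·x̄ = [-2]
step 0: S = H·P̄·Hᵀ + R = [93]
step 0: K = P̄·Hᵀ·S⁻¹ = [46/93; -40/93]
step 0: x' = x̄ + K·y = [-92/93, 452/93]
step 0: P' = (I − K·H)·P̄ = [23/93 -20/93; -20/93 1004/93]
step 1: x̄ = F·x = [-1448/93, 1088/93]
step 1: P̄ = F·P·Fᵀ + Q = [9272/93 -6230/93; -6230/93 4640/93]
step 1: y = z − H·x̄ = [2617/93]
step 1: S = H·P̄·Hᵀ + R = [37181/93]
step 1: K = P̄·Hᵀ·S⁻¹ = [18544/37181; -12460/37181]
step 1: x' = x̄ + K·y = [-57080/37181, 84356/37181]
step 1: P' = (I − K·H)·P̄ = [9272/37181 -6230/37181; -6230/37181 185680/37181]

step 0: x' = [-92/93, 452/93], P' = [23/93 -20/93; -20/93 1004/93]
step 1: x' = [-57080/37181, 84356/37181], P' = [9272/37181 -6230/37181; -6230/37181 185680/37181]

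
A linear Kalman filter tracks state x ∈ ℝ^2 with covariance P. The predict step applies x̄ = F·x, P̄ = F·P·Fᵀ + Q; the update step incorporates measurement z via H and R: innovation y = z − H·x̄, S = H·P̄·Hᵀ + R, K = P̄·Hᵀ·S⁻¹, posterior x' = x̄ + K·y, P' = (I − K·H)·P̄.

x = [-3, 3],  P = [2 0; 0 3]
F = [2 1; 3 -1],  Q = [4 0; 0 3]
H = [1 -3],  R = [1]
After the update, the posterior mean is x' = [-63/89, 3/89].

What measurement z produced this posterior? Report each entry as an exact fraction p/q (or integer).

x̄ = F·x = [-3, -12]
P̄ = F·P·Fᵀ + Q = [15 9; 9 24]
S = H·P̄·Hᵀ + R = [178]
K = P̄·Hᵀ·S⁻¹ = [-6/89; -63/178]
x' − x̄ = [204/89, 1071/89] = K·y
y = (KᵀK)⁻¹·Kᵀ·(x' − x̄) = [-34]
z = y + H·x̄ = [-34] + [33] = [-1]

z = [-1]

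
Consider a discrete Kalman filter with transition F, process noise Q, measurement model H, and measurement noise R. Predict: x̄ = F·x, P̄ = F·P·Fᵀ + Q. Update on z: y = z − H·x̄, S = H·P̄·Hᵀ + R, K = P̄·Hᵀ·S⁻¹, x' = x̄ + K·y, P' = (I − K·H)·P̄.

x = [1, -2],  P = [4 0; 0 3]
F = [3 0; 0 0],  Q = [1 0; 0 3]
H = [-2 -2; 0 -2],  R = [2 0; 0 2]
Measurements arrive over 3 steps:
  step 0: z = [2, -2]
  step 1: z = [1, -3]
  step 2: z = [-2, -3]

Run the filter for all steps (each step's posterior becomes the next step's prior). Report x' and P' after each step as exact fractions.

step 0: x' = [-923/531, 142/177], P' = [481/531 -74/177; -74/177 25/59]
step 1: x' = [-52499/24981, 11920/8327], P' = [7020/8327 -3240/8327; -3240/8327 3417/8327]
step 2: x' = [-968515/1109349, 575675/369783], P' = [929591/1109349 -143014/369783; -143014/369783 50447/123261]

step 0: x̄ = F·x = [3, 0]
step 0: P̄ = F·P·Fᵀ + Q = [37 0; 0 3]
step 0: y = z − H·x̄ = [8, -2]
step 0: S = H·P̄·Hᵀ + R = [162 12; 12 14]
step 0: K = P̄·Hᵀ·S⁻¹ = [-259/531 74/177; -1/177 -25/59]
step 0: x' = x̄ + K·y = [-923/531, 142/177]
step 0: P' = (I − K·H)·P̄ = [481/531 -74/177; -74/177 25/59]
step 1: x̄ = F·x = [-923/177, 0]
step 1: P̄ = F·P·Fᵀ + Q = [540/59 0; 0 3]
step 1: y = z − H·x̄ = [-1669/177, -3]
step 1: S = H·P̄·Hᵀ + R = [2986/59 12; 12 14]
step 1: K = P̄·Hᵀ·S⁻¹ = [-3780/8327 3240/8327; -177/8327 -3417/8327]
step 1: x' = x̄ + K·y = [-52499/24981, 11920/8327]
step 1: P' = (I − K·H)·P̄ = [7020/8327 -3240/8327; -3240/8327 3417/8327]
step 2: x̄ = F·x = [-52499/8327, 0]
step 2: P̄ = F·P·Fᵀ + Q = [71507/8327 0; 0 3]
step 2: y = z − H·x̄ = [-121652/8327, -3]
step 2: S = H·P̄·Hᵀ + R = [402606/8327 12; 12 14]
step 2: K = P̄·Hᵀ·S⁻¹ = [-500549/1109349 143014/369783; -8327/369783 -50447/123261]
step 2: x' = x̄ + K·y = [-968515/1109349, 575675/369783]
step 2: P' = (I − K·H)·P̄ = [929591/1109349 -143014/369783; -143014/369783 50447/123261]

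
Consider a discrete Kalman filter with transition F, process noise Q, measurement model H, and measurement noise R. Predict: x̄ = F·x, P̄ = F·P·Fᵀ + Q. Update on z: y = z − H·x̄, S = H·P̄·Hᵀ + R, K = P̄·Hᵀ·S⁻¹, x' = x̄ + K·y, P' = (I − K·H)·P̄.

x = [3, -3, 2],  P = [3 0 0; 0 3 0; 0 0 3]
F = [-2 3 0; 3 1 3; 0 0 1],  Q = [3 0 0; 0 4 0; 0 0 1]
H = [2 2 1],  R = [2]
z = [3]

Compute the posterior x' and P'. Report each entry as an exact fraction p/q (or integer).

x' = [-2634/191, 5375/382, 459/191]
P' = [5844/191 -5448/191 -726/191; -5448/191 10533/382 476/191; -726/191 476/191 522/191]

x̄ = F·x = [-15, 12, 2]
P̄ = F·P·Fᵀ + Q = [42 -9 0; -9 61 9; 0 9 4]
y = z − H·x̄ = [7]
S = H·P̄·Hᵀ + R = [382]
K = P̄·Hᵀ·S⁻¹ = [33/191; 113/382; 11/191]
x' = x̄ + K·y = [-2634/191, 5375/382, 459/191]
P' = (I − K·H)·P̄ = [5844/191 -5448/191 -726/191; -5448/191 10533/382 476/191; -726/191 476/191 522/191]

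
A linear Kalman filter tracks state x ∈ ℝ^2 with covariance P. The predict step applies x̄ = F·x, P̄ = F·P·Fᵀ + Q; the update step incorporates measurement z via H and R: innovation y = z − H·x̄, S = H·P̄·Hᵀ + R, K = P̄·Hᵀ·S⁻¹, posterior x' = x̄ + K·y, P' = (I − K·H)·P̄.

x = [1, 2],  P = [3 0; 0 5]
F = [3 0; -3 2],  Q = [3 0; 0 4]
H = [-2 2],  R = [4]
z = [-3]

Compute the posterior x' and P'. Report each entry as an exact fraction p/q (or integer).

x' = [759/272, 175/136]
P' = [831/136 387/68; 387/68 213/34]

x̄ = F·x = [3, 1]
P̄ = F·P·Fᵀ + Q = [30 -27; -27 51]
y = z − H·x̄ = [1]
S = H·P̄·Hᵀ + R = [544]
K = P̄·Hᵀ·S⁻¹ = [-57/272; 39/136]
x' = x̄ + K·y = [759/272, 175/136]
P' = (I − K·H)·P̄ = [831/136 387/68; 387/68 213/34]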